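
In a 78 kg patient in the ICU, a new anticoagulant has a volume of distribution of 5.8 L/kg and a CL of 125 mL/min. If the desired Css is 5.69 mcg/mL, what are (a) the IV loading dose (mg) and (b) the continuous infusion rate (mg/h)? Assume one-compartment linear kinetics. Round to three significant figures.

(a) 2570 mg; (b) 42.7 mg/h

Vd(total) = 78 kg × 5.8 L/kg = 452.4 L
LD = Vd · C_target = 452.4 × 5.69 = 2574 mg
CL = 125 mL/min = 125 × 0.06 = 7.500 L/h
Maintenance: replace elimination → rate = CL × Css = 7.500 × 5.69 = 42.68 mg/h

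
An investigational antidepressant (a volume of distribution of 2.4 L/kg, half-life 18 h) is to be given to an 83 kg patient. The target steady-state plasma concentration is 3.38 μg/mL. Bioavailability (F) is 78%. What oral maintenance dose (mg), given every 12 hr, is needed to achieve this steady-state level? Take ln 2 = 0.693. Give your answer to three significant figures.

399 mg

Vd(total) = 83 kg × 2.4 L/kg = 199.2 L
CL = 0.693 × Vd / t½ = 0.693 × 199.2 / 18 = 7.669 L/h
D = CL × Css × τ / F = 7.669 × 3.38 × 12 / 0.78 = 398.8 mg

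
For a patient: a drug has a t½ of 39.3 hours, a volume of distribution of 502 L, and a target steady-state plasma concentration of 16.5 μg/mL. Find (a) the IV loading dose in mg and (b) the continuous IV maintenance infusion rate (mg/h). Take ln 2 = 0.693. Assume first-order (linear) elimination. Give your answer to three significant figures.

(a) 8280 mg; (b) 146 mg/h

LD = Vd × C = 502.0 × 16.5 = 8283 mg
CL = 0.693 × Vd / t½ = 0.693 × 502.0 / 39.3 = 8.852 L/h
Infusion rate = CL × Css = 8.852 × 16.5 = 146.1 mg/h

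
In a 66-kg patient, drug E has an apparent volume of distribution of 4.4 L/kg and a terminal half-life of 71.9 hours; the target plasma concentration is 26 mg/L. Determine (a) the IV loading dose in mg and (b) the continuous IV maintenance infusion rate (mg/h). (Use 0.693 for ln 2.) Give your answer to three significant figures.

(a) 7550 mg; (b) 72.8 mg/h

Vd(total) = 66 kg × 4.4 L/kg = 290.4 L
LD = Vd × C = 290.4 × 26 = 7550 mg
CL = 0.693 × Vd / t½ = 0.693 × 290.4 / 71.9 = 2.799 L/h
Infusion rate = CL × Css = 2.799 × 26 = 72.77 mg/h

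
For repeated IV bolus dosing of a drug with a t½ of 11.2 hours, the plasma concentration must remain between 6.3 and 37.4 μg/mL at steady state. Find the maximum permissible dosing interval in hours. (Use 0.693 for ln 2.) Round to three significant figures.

k = 0.693 / t½ = 0.693 / 11.2 = 0.06188 h⁻¹
Between IV bolus doses, concentration decays as C = C₀·e^(−kτ), so C_peak/C_trough = e^(kτ).
τ_max = ln(C_peak/C_trough) / k = ln(37.4/6.3) / 0.06188 = 1.781 / 0.06188 = 28.78 h

28.8 h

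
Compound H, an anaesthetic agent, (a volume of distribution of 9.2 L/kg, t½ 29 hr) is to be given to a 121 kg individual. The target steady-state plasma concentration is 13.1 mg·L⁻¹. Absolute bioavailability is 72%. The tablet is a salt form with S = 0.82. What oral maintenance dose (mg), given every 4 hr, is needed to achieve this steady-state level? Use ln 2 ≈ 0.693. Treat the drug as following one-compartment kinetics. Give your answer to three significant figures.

2360 mg

Vd(total) = 121 kg × 9.2 L/kg = 1113 L
CL = 0.693 × Vd / t½ = 0.693 × 1113 / 29 = 26.60 L/h
D = CL × Css × τ / F / S = 26.60 × 13.1 × 4 / 0.72 / 0.82 = 2361 mg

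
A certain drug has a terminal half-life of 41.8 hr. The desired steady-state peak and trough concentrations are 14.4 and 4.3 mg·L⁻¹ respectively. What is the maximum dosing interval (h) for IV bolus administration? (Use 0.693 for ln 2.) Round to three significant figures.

k = 0.693 / t½ = 0.693 / 41.8 = 0.01658 h⁻¹
Between IV bolus doses, concentration decays as C = C₀·e^(−kτ), so C_peak/C_trough = e^(kτ).
τ_max = ln(C_peak/C_trough) / k = ln(14.4/4.3) / 0.01658 = 1.209 / 0.01658 = 72.92 h

72.9 h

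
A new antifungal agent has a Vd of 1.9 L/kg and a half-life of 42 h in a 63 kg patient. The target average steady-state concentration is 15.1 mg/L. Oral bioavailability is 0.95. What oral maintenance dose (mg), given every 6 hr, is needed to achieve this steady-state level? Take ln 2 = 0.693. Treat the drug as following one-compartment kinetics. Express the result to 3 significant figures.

Vd(total) = 63 kg × 1.9 L/kg = 119.7 L
CL = ln 2 · Vd / t½ = 0.693 × 119.7 / 42 = 1.975 L/h
D = CL × Css × τ / F = 1.975 × 15.1 × 6 / 0.95 = 188.4 mg

188 mg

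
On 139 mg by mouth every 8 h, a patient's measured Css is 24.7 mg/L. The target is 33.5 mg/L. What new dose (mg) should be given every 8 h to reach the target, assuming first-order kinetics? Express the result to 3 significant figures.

189 mg

For first-order elimination, Css ∝ F·D/(CL·τ); F and CL are unchanged, so Css ∝ D/τ.
D₂ = D₁ × (Css,target / Css,current) = 139 × 33.5/24.7 = 188.5 mg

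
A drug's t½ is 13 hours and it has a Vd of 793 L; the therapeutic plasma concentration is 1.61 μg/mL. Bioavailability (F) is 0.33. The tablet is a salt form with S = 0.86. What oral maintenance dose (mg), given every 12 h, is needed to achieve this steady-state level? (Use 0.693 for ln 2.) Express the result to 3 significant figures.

k = 0.693/13 = 0.05331 h⁻¹, so CL = k·Vd = 0.05331 × 793.0 = 42.27 L/h
D = CL × Css × τ / F / S = 42.27 × 1.61 × 12 / 0.33 / 0.86 = 2878 mg

2880 mg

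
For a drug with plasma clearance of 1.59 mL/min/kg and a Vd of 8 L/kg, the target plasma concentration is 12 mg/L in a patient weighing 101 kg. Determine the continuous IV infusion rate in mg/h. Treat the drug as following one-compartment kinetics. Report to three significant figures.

CL = 1.59 mL/min/kg × 101 kg = 160.6 mL/min = 160.6 × 60/1000 = 9.636 L/h
Maintenance depends on clearance, not Vd — rate in must match rate out.
R₀ = 9.636 × 12 = 115.6 mg/h

116 mg/h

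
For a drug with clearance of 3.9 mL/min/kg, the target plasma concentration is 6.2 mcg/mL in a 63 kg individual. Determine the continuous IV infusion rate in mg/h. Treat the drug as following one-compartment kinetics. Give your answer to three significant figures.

CL = 3.9 mL/min/kg × 63 kg = 245.7 mL/min = 245.7 × 60/1000 = 14.74 L/h
Rate = CL × Css = 14.74 × 6.2 = 91.39 mg/h

91.4 mg/h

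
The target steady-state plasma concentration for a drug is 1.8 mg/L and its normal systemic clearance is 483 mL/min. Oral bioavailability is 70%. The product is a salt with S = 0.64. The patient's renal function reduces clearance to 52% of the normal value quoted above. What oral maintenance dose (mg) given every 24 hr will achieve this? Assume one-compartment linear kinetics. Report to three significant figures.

1450 mg

CL = 483 mL/min = 483 × 0.06 = 28.98 L/h
Patient clearance = 0.52 × 28.98 = 15.07 L/h
D = CL × Css × τ / F / S = 15.07 × 1.8 × 24 / 0.7 / 0.64 = 1453 mg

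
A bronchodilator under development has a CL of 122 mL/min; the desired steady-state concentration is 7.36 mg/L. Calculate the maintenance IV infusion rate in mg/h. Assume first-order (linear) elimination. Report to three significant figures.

53.9 mg/h

CL = 122 mL/min = 122 × 0.06 = 7.320 L/h
Rate = CL × Css = 7.320 × 7.36 = 53.88 mg/h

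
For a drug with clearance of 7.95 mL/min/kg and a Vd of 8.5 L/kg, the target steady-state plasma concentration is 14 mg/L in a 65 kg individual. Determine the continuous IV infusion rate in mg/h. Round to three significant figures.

CL = 7.95 mL/min/kg × 65 kg = 516.8 mL/min = 516.8 × 60/1000 = 31.01 L/h
Rate = CL × Css = 31.01 × 14 = 434.1 mg/h

434 mg/h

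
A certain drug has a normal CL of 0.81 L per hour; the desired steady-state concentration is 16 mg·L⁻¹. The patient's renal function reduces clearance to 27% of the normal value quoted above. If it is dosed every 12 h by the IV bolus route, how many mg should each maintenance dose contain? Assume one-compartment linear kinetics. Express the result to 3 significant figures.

Patient clearance = 0.27 × 0.8100 = 0.2187 L/h
D = CL × Css × τ = 0.2187 × 16 × 12 = 41.99 mg

42.0 mg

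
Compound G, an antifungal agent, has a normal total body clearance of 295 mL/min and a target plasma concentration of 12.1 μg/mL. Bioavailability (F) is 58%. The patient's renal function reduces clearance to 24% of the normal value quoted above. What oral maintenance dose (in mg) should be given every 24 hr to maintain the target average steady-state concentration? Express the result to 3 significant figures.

CL = 295 mL/min × 60/1000 = 17.70 L/h
Patient clearance = 0.24 × 17.70 = 4.248 L/h
D = CL × Css × τ / F = 4.248 × 12.1 × 24 / 0.58 = 2127 mg

2130 mg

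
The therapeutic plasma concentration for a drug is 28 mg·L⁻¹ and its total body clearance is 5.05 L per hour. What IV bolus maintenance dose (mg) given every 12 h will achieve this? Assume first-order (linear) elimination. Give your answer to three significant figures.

1700 mg

D = CL × Css × τ = 5.050 × 28 × 12 = 1697 mg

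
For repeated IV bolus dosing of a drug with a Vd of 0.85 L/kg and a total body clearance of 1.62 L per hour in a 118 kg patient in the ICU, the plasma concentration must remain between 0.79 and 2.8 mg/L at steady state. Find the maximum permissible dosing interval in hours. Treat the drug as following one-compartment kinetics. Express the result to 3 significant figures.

78.3 h

Vd = 0.85 L/kg × 118 kg = 100.3 L
k = CL / Vd = 1.620 / 100.3 = 0.01615 h⁻¹
Between IV bolus doses, concentration decays as C = C₀·e^(−kτ), so C_peak/C_trough = e^(kτ).
τ_max = ln(C_peak/C_trough) / k = ln(2.8/0.79) / 0.01615 = 1.265 / 0.01615 = 78.33 h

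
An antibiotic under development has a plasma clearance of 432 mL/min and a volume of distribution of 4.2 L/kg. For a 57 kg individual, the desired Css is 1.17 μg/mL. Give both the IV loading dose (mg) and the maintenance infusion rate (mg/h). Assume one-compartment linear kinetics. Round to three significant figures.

(a) 280 mg; (b) 30.3 mg/h

Vd = 4.2 L/kg × 57 kg = 239.4 L
LD = Vd · C_target = 239.4 × 1.17 = 280.1 mg
CL = 432 mL/min × 60/1000 = 25.92 L/h
Maintenance infusion rate = CL × Css = 25.92 × 1.17 = 30.33 mg/h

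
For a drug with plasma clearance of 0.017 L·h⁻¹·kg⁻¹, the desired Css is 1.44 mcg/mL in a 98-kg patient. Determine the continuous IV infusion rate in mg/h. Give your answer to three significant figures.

CL = 0.017 L·h⁻¹·kg⁻¹ × 98 kg = 1.666 L/h
At steady state, infusion rate equals elimination rate: rate in = CL × Css.
R₀ = 1.666 × 1.44 = 2.399 mg/h

2.40 mg/h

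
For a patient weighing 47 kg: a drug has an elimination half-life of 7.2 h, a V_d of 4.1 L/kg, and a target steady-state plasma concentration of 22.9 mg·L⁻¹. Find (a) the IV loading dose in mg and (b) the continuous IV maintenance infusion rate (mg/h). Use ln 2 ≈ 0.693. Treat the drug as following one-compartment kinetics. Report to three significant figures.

(a) 4410 mg; (b) 425 mg/h

Total Vd = 4.1 × 47 = 192.7 L
LD = Vd × C = 192.7 × 22.9 = 4413 mg
CL = 0.693 × Vd / t½ = 0.693 × 192.7 / 7.2 = 18.55 L/h
Infusion rate = CL × Css = 18.55 × 22.9 = 424.8 mg/h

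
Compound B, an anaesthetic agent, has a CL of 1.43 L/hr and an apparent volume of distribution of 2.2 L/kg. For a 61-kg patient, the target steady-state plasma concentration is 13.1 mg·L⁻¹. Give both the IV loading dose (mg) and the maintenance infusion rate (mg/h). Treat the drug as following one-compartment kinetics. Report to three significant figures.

Total Vd = 2.2 × 61 = 134.2 L
Loading dose = Vd × C = 134.2 × 13.1 = 1758 mg
Infusion rate = 1.430 L/h × 13.1 mg/L = 18.73 mg/h

(a) 1760 mg; (b) 18.7 mg/h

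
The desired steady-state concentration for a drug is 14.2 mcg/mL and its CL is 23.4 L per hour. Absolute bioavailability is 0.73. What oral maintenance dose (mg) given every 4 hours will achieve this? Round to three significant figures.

D = CL × Css × τ / F = 23.40 × 14.2 × 4 / 0.73 = 1821 mg

1820 mg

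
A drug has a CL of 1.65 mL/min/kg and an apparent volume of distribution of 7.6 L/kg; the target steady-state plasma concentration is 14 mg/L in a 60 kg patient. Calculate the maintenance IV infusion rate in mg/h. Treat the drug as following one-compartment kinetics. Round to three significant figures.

83.2 mg/h

CL = 1.65 mL/min/kg × 60 kg = 99.00 mL/min = 99.00 × 60/1000 = 5.940 L/h
Infusion rate = CL · Css = 5.940 L/h × 14 mg/L = 83.16 mg/h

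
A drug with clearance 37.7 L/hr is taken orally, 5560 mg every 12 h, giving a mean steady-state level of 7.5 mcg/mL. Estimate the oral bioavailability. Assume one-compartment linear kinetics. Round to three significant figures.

F·D/τ = CL·Css at steady state → F = CL·Css·τ / D.
F = 37.7 × 7.5 × 12 / 5560 = 0.610

0.610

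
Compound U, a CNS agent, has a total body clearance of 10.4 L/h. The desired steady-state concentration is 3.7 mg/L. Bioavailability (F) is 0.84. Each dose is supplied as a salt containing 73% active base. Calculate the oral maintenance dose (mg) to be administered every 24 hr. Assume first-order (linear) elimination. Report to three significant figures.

1510 mg

D = CL × Css × τ / F / S = 10.40 × 3.7 × 24 / 0.84 / 0.73 = 1506 mg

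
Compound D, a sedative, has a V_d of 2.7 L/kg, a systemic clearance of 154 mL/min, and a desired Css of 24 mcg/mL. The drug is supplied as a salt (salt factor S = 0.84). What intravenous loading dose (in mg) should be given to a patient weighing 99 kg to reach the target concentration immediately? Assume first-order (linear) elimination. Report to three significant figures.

7640 mg

Vd = 2.7 L/kg × 99 kg = 267.3 L
LD = Vd × C / S = 267.3 × 24.00 / 0.84 = 7637 mg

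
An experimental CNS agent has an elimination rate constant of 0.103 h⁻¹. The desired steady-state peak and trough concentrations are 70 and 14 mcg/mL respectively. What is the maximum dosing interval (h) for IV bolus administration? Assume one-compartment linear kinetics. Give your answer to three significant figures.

15.6 h

Between IV bolus doses, concentration decays as C = C₀·e^(−kτ), so C_peak/C_trough = e^(kτ).
τ_max = ln(C_peak/C_trough) / k = ln(70/14) / 0.1030 = 1.609 / 0.1030 = 15.62 h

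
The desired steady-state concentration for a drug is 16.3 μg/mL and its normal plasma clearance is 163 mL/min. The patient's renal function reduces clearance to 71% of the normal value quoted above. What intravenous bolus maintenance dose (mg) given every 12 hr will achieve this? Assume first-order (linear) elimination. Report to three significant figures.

1360 mg

CL = 163 mL/min × 60/1000 = 9.780 L/h
Patient clearance = 0.71 × 9.780 = 6.944 L/h
D = CL × Css × τ = 6.944 × 16.3 × 12 = 1358 mg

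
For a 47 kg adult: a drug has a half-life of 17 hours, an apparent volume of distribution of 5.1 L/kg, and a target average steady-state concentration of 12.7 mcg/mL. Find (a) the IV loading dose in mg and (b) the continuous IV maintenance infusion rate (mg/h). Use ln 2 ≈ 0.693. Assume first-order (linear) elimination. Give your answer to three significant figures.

Vd = 5.1 L/kg × 47 kg = 239.7 L
LD = Vd × C = 239.7 × 12.7 = 3044 mg
CL = 0.693 × Vd / t½ = 0.693 × 239.7 / 17 = 9.771 L/h
Infusion rate = CL × Css = 9.771 × 12.7 = 124.1 mg/h

(a) 3040 mg; (b) 124 mg/h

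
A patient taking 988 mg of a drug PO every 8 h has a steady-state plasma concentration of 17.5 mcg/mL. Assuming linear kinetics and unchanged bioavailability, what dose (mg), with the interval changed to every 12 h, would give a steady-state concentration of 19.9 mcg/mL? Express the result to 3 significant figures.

1690 mg

With linear kinetics, Css is proportional to dose rate (D/τ) at fixed clearance.
D₂ = D₁ × (Css,target / Css,current) × (τ₂/τ₁) = 988 × (19.9/17.5) × (12/8) = 1685 mg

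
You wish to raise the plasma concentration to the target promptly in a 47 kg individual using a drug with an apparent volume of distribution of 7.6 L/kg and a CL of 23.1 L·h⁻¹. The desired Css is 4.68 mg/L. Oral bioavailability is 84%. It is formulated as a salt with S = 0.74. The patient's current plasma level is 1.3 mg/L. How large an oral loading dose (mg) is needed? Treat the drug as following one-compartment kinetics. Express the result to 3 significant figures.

1940 mg

Total Vd = 7.6 × 47 = 357.2 L
Concentration deficit ΔC = 4.68 − 1.3 = 3.380 mg/L
LD = Vd × ΔC / F / S = 357.2 × 3.380 / 0.84 / 0.74 = 1942 mg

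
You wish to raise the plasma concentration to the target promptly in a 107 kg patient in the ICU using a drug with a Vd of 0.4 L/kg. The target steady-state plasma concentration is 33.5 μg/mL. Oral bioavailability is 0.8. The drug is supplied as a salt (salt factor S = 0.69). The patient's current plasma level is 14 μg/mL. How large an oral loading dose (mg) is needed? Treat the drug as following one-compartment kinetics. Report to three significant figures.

1510 mg

Vd = 0.4 L/kg × 107 kg = 42.80 L
The loading dose fills Vd to the target concentration.
Concentration deficit ΔC = 33.5 − 14 = 19.50 mg/L
LD = Vd × ΔC / F / S = 42.80 × 19.50 / 0.8 / 0.69 = 1512 mg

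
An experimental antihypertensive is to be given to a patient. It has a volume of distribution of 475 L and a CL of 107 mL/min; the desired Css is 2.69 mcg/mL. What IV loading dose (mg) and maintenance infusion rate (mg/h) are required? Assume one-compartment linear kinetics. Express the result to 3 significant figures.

Loading: fill Vd to C_target → 475.0 L × 2.69 mg/L = 1278 mg
CL = 107 mL/min × 60/1000 = 6.420 L/h
Infusion rate = 6.420 L/h × 2.69 mg/L = 17.27 mg/h

(a) 1280 mg; (b) 17.3 mg/h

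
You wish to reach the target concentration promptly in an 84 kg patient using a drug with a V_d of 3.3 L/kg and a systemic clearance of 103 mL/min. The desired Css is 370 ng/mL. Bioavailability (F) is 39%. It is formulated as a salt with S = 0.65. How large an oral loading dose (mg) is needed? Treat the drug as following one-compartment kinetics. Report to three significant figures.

Vd = 3.3 L/kg × 84 kg = 277.2 L
C = 370 ng/mL = 0.3700 mg/L
Loading dose depends on Vd (not clearance): it fills the distribution volume.
LD = Vd × C / F / S = 277.2 × 0.3700 / 0.39 / 0.65 = 404.6 mg

405 mg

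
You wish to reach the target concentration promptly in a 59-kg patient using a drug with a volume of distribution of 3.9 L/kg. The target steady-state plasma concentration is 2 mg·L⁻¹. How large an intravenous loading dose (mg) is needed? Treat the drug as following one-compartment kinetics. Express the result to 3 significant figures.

460 mg

Total Vd = 3.9 × 59 = 230.1 L
LD = Vd × C = 230.1 × 2.000 = 460.2 mg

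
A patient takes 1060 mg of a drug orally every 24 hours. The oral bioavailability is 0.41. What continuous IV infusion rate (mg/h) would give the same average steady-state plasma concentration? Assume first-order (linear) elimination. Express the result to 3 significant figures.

Equivalent systemic input: infusion rate = F·D/τ.
Rate = 0.41 × 1060 / 24 = 18.11 mg/h

18.1 mg/h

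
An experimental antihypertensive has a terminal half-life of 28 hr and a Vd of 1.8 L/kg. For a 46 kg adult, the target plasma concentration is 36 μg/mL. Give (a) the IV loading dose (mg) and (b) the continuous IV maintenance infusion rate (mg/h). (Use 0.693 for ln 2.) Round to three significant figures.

Vd = 1.8 L/kg × 46 kg = 82.80 L
LD = Vd × C = 82.80 × 36 = 2981 mg
CL = 0.693 × Vd / t½ = 0.693 × 82.80 / 28 = 2.049 L/h
Infusion rate = CL × Css = 2.049 × 36 = 73.76 mg/h

(a) 2980 mg; (b) 73.8 mg/h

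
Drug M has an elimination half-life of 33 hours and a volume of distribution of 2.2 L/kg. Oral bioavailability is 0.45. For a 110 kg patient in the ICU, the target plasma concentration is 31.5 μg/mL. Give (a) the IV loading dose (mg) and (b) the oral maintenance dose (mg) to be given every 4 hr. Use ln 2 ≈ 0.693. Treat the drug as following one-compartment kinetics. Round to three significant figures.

Total Vd = 2.2 × 110 = 242.0 L
LD = Vd × C = 242.0 × 31.5 = 7623 mg
CL = 0.693 × Vd / t½ = 0.693 × 242.0 / 33 = 5.082 L/h
D = CL × Css × τ / F = 5.082 × 31.5 × 4 / 0.45 = 1423 mg

(a) 7620 mg; (b) 1420 mg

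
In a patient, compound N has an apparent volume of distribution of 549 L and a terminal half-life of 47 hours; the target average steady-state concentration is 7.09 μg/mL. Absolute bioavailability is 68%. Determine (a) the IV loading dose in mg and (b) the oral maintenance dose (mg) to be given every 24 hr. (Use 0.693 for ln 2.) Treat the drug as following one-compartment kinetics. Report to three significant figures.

LD = Vd × C = 549.0 × 7.09 = 3892 mg
CL = 0.693 × Vd / t½ = 0.693 × 549.0 / 47 = 8.095 L/h
D = CL × Css × τ / F = 8.095 × 7.09 × 24 / 0.68 = 2026 mg

(a) 3890 mg; (b) 2030 mg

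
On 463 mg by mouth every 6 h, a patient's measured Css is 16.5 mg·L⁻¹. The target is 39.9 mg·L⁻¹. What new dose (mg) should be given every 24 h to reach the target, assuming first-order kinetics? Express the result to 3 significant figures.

4480 mg

For first-order elimination, Css ∝ F·D/(CL·τ); F and CL are unchanged, so Css ∝ D/τ.
D₂ = D₁ × (Css,target / Css,current) × (τ₂/τ₁) = 463 × (39.9/16.5) × (24/6) = 4478 mg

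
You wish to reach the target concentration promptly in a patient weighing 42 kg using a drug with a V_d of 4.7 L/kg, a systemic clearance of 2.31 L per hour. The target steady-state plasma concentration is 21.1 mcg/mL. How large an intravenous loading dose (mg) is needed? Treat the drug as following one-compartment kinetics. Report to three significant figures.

4170 mg

Total Vd = 4.7 × 42 = 197.4 L
LD = Vd × C = 197.4 × 21.10 = 4165 mg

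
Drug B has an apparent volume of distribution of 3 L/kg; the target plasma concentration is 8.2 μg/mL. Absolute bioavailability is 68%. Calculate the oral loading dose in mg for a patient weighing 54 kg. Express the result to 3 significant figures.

1950 mg

Vd = 3 L/kg × 54 kg = 162.0 L
LD = Vd × C / F = 162.0 × 8.200 / 0.68 = 1954 mg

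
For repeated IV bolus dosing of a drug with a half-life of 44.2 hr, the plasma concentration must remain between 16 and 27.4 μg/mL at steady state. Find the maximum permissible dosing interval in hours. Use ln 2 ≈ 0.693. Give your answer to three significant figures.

k = 0.693 / t½ = 0.693 / 44.2 = 0.01568 h⁻¹
Between IV bolus doses, concentration decays as C = C₀·e^(−kτ), so C_peak/C_trough = e^(kτ).
τ_max = ln(C_peak/C_trough) / k = ln(27.4/16) / 0.01568 = 0.5380 / 0.01568 = 34.31 h

34.3 h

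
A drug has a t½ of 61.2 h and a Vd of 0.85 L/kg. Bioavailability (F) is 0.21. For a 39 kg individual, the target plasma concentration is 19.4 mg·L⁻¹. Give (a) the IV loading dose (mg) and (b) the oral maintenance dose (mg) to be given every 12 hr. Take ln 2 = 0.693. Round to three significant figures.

(a) 643 mg; (b) 416 mg

Total Vd = 0.85 × 39 = 33.15 L
LD = Vd × C = 33.15 × 19.4 = 643.1 mg
CL = 0.693 × Vd / t½ = 0.693 × 33.15 / 61.2 = 0.3754 L/h
D = CL × Css × τ / F = 0.3754 × 19.4 × 12 / 0.21 = 416.2 mg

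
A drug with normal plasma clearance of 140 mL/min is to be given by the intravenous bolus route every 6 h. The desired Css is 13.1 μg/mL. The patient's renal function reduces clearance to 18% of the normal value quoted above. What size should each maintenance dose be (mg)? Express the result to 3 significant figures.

119 mg

CL = 140 mL/min × 60/1000 = 8.400 L/h
Patient clearance = 0.18 × 8.400 = 1.512 L/h
At steady state, dose per interval replaces the amount cleared in that interval: D/τ = CL·Css.
D = CL × Css × τ = 1.512 × 13.1 × 6 = 118.8 mg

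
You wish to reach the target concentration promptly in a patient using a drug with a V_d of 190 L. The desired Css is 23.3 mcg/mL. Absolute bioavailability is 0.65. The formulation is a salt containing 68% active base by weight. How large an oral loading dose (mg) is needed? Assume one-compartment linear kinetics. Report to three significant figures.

10000 mg

The loading dose fills Vd to the target concentration.
LD = Vd × C / F / S = 190.0 × 23.30 / 0.65 / 0.68 = 10020 mg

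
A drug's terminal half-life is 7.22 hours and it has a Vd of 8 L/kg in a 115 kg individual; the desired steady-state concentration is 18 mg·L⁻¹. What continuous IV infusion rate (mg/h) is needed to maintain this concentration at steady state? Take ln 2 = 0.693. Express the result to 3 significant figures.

Vd(total) = 115 kg × 8 L/kg = 920.0 L
k = 0.693/7.22 = 0.09598 h⁻¹, so CL = k·Vd = 0.09598 × 920.0 = 88.30 L/h
Infusion rate = CL × Css = 88.30 × 18 = 1589 mg/h

1590 mg/h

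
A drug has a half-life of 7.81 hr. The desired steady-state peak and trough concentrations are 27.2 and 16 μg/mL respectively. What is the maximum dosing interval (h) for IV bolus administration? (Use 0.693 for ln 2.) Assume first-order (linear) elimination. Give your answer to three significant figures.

k = 0.693 / t½ = 0.693 / 7.81 = 0.08873 h⁻¹
Between IV bolus doses, concentration decays as C = C₀·e^(−kτ), so C_peak/C_trough = e^(kτ).
τ_max = ln(C_peak/C_trough) / k = ln(27.2/16) / 0.08873 = 0.5306 / 0.08873 = 5.980 h

5.98 h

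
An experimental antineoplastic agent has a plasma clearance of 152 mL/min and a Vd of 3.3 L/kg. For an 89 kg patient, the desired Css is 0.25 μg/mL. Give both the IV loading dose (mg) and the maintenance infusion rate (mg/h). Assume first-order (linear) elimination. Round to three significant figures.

(a) 73.4 mg; (b) 2.28 mg/h

Vd = 3.3 L/kg × 89 kg = 293.7 L
LD = Vd · C_target = 293.7 × 0.25 = 73.43 mg
Convert clearance: 152 mL/min × 60 min/h ÷ 1000 mL/L = 9.120 L/h
Infusion rate = 9.120 L/h × 0.25 mg/L = 2.280 mg/h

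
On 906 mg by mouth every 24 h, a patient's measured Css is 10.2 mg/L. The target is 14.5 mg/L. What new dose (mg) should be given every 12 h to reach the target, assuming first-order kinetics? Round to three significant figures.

644 mg

For first-order elimination, Css ∝ F·D/(CL·τ); F and CL are unchanged, so Css ∝ D/τ.
D₂ = D₁ × (Css,target / Css,current) × (τ₂/τ₁) = 906 × (14.5/10.2) × (12/24) = 644.0 mg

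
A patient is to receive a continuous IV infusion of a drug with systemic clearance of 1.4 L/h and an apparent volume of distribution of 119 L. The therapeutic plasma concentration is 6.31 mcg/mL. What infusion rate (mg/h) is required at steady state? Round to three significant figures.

Rate = CL × Css = 1.400 × 6.31 = 8.834 mg/h

8.83 mg/h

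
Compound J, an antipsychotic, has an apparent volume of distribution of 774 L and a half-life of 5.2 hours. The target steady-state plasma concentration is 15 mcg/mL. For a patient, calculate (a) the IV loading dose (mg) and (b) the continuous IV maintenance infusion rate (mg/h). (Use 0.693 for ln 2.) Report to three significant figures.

(a) 11600 mg; (b) 1550 mg/h

LD = Vd × C = 774.0 × 15 = 11610 mg
CL = 0.693 × Vd / t½ = 0.693 × 774.0 / 5.2 = 103.2 L/h
Infusion rate = CL × Css = 103.2 × 15 = 1548 mg/h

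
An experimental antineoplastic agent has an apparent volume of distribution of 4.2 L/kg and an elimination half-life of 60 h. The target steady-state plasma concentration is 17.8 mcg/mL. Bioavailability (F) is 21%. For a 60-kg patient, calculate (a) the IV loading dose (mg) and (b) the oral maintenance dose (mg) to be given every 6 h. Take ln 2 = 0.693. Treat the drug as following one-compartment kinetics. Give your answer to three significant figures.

(a) 4490 mg; (b) 1480 mg

Vd = 4.2 L/kg × 60 kg = 252.0 L
LD = Vd × C = 252.0 × 17.8 = 4486 mg
CL = 0.693 × Vd / t½ = 0.693 × 252.0 / 60 = 2.911 L/h
D = CL × Css × τ / F = 2.911 × 17.8 × 6 / 0.21 = 1480 mg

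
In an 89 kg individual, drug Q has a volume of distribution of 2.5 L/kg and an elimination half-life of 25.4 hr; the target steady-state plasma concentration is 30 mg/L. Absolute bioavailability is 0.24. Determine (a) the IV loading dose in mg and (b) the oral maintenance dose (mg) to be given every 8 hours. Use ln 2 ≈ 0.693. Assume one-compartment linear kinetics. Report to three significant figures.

Vd(total) = 89 kg × 2.5 L/kg = 222.5 L
LD = Vd × C = 222.5 × 30 = 6675 mg
CL = 0.693 × Vd / t½ = 0.693 × 222.5 / 25.4 = 6.071 L/h
D = CL × Css × τ / F = 6.071 × 30 × 8 / 0.24 = 6071 mg

(a) 6680 mg; (b) 6070 mg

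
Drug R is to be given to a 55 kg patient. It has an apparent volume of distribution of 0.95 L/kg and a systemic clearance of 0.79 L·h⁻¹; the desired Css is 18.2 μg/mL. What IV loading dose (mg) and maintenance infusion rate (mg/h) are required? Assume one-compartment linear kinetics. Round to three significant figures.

Total Vd = 0.95 × 55 = 52.25 L
Loading dose = Vd × C = 52.25 × 18.2 = 951.0 mg
Infusion rate = 0.7900 L/h × 18.2 mg/L = 14.38 mg/h

(a) 951 mg; (b) 14.4 mg/h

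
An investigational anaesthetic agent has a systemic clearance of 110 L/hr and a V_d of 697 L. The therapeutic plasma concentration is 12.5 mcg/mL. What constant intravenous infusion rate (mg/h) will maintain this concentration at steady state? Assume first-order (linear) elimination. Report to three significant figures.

Maintenance depends on clearance, not Vd — rate in must match rate out.
Infusion rate = CL · Css = 110.0 L/h × 12.5 mg/L = 1375 mg/h

1380 mg/h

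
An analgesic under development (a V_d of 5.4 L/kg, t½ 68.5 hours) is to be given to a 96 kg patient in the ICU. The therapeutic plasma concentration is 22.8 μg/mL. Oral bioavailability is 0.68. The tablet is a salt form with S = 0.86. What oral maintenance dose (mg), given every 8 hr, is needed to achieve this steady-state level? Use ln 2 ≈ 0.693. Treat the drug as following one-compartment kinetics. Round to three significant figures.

Total Vd = 5.4 × 96 = 518.4 L
CL = ln 2 · Vd / t½ = 0.693 × 518.4 / 68.5 = 5.245 L/h
D = CL × Css × τ / F / S = 5.245 × 22.8 × 8 / 0.68 / 0.86 = 1636 mg

1640 mg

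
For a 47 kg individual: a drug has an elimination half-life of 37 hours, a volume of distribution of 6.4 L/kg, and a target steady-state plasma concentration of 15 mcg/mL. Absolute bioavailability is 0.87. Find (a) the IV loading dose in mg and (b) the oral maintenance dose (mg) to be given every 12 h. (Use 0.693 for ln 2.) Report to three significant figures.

Vd(total) = 47 kg × 6.4 L/kg = 300.8 L
LD = Vd × C = 300.8 × 15 = 4512 mg
CL = 0.693 × Vd / t½ = 0.693 × 300.8 / 37 = 5.634 L/h
D = CL × Css × τ / F = 5.634 × 15 × 12 / 0.87 = 1166 mg

(a) 4510 mg; (b) 1170 mg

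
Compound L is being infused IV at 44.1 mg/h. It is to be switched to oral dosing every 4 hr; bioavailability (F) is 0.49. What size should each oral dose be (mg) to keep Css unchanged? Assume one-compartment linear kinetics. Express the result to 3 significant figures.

To maintain the same Css, the systemic dosing rate must be unchanged: F·D/τ = infusion rate.
D = rate × τ / F = 44.1 × 4 / 0.49 = 360.0 mg

360 mg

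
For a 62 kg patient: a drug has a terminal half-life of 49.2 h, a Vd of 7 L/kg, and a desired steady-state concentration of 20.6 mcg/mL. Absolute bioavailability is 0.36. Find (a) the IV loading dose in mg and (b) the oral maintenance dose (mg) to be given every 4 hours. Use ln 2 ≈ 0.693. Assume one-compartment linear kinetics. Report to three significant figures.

Vd = 7 L/kg × 62 kg = 434.0 L
LD = Vd × C = 434.0 × 20.6 = 8940 mg
CL = 0.693 × Vd / t½ = 0.693 × 434.0 / 49.2 = 6.113 L/h
D = CL × Css × τ / F = 6.113 × 20.6 × 4 / 0.36 = 1399 mg

(a) 8940 mg; (b) 1400 mg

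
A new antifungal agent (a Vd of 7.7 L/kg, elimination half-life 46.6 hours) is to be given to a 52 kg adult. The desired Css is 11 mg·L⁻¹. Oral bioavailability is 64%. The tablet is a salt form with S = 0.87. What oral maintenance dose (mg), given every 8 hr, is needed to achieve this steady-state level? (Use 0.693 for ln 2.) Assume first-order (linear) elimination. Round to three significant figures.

Total Vd = 7.7 × 52 = 400.4 L
k = 0.693/46.6 = 0.01487 h⁻¹, so CL = k·Vd = 0.01487 × 400.4 = 5.954 L/h
D = CL × Css × τ / F / S = 5.954 × 11 × 8 / 0.64 / 0.87 = 941.0 mg

941 mg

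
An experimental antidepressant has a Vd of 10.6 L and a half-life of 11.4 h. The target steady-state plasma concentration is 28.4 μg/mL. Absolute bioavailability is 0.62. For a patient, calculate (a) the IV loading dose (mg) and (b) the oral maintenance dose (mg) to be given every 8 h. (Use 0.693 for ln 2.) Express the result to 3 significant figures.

LD = Vd × C = 10.60 × 28.4 = 301.0 mg
CL = 0.693 × Vd / t½ = 0.693 × 10.60 / 11.4 = 0.6444 L/h
D = CL × Css × τ / F = 0.6444 × 28.4 × 8 / 0.62 = 236.1 mg

(a) 301 mg; (b) 236 mg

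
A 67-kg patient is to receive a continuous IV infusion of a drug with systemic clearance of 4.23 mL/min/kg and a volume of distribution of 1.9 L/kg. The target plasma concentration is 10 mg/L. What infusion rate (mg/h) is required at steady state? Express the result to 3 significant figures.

CL = 4.23 mL/min/kg × 67 kg = 283.4 mL/min = 283.4 × 60/1000 = 17.00 L/h
R₀ = 17.00 × 10 = 170.0 mg/h

170 mg/h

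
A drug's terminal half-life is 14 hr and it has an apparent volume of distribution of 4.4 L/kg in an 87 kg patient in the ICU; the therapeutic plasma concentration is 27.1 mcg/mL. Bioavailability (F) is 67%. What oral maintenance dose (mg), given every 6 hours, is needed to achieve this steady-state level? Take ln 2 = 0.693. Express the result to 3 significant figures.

Vd(total) = 87 kg × 4.4 L/kg = 382.8 L
k = 0.693/14 = 0.04950 h⁻¹, so CL = k·Vd = 0.04950 × 382.8 = 18.95 L/h
D = CL × Css × τ / F = 18.95 × 27.1 × 6 / 0.67 = 4599 mg

4600 mg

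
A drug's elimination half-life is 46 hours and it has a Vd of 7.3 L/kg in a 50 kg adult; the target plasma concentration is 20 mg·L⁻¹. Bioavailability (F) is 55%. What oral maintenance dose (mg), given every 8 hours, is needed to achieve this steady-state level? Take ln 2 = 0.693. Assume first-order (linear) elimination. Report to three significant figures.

Vd(total) = 50 kg × 7.3 L/kg = 365.0 L
CL = 0.693 × Vd / t½ = 0.693 × 365.0 / 46 = 5.499 L/h
D = CL × Css × τ / F = 5.499 × 20 × 8 / 0.55 = 1600 mg

1600 mg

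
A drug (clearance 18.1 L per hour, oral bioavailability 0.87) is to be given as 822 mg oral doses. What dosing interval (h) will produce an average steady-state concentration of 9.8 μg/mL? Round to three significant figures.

4.03 h

F·D/τ = CL·Css → τ = F·D / (CL·Css).
τ = 0.87 × 822 / (18.1 × 9.8) = 4.032 h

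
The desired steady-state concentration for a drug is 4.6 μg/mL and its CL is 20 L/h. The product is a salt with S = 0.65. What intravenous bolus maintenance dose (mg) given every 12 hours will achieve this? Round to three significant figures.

1700 mg

D = CL × Css × τ / S = 20.00 × 4.6 × 12 / 0.65 = 1698 mg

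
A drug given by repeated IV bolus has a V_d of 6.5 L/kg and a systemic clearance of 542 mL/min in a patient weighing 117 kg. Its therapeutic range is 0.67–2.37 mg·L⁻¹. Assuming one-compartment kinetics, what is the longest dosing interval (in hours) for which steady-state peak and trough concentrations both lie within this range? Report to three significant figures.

Total Vd = 6.5 × 117 = 760.5 L
Convert clearance: 542 mL/min × 60 min/h ÷ 1000 mL/L = 32.52 L/h
k = CL / Vd = 32.52 / 760.5 = 0.04276 h⁻¹
Between IV bolus doses, concentration decays as C = C₀·e^(−kτ), so C_peak/C_trough = e^(kτ).
τ_max = ln(C_peak/C_trough) / k = ln(2.37/0.67) / 0.04276 = 1.263 / 0.04276 = 29.54 h

29.5 h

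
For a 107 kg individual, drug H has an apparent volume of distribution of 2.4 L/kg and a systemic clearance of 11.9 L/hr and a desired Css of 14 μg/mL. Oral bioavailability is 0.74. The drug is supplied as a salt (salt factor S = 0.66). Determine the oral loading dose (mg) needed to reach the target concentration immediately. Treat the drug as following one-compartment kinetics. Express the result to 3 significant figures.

7360 mg

Vd(total) = 107 kg × 2.4 L/kg = 256.8 L
LD = Vd × C / F / S = 256.8 × 14.00 / 0.74 / 0.66 = 7361 mg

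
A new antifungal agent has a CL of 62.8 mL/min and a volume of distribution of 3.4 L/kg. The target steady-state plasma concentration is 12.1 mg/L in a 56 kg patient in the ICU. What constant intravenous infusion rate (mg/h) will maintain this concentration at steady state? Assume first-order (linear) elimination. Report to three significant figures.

45.6 mg/h

CL = 62.8 mL/min = 62.8 × 0.06 = 3.768 L/h
R₀ = 3.768 × 12.1 = 45.59 mg/h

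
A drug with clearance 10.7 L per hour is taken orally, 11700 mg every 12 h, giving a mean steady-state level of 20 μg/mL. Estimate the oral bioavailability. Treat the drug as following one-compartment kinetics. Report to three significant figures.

0.219

F·D/τ = CL·Css at steady state → F = CL·Css·τ / D.
F = 10.7 × 20 × 12 / 11700 = 0.219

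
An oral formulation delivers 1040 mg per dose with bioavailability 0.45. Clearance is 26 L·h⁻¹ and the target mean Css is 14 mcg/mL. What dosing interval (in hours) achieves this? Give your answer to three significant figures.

F·D/τ = CL·Css → τ = F·D / (CL·Css).
τ = 0.45 × 1040 / (26 × 14) = 1.286 h

1.29 h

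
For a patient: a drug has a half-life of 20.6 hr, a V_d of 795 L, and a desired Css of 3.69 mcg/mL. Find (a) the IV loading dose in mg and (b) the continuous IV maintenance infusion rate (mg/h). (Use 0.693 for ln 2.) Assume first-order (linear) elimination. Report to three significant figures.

LD = Vd × C = 795.0 × 3.69 = 2934 mg
CL = 0.693 × Vd / t½ = 0.693 × 795.0 / 20.6 = 26.74 L/h
Infusion rate = CL × Css = 26.74 × 3.69 = 98.67 mg/h

(a) 2930 mg; (b) 98.7 mg/h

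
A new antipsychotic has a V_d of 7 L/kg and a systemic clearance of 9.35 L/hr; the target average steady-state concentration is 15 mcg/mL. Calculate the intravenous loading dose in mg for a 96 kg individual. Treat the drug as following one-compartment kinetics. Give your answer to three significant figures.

10100 mg

Vd(total) = 96 kg × 7 L/kg = 672.0 L
Loading dose depends on Vd (not clearance): it fills the distribution volume.
LD = Vd × C = 672.0 × 15.00 = 10080 mg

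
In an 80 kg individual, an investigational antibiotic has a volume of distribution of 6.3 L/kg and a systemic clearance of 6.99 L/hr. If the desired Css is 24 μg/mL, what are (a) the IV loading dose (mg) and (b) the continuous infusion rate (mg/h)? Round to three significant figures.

Total Vd = 6.3 × 80 = 504.0 L
Loading dose = Vd × C = 504.0 × 24 = 12100 mg
Infusion rate = 6.990 L/h × 24 mg/L = 167.8 mg/h

(a) 12100 mg; (b) 168 mg/h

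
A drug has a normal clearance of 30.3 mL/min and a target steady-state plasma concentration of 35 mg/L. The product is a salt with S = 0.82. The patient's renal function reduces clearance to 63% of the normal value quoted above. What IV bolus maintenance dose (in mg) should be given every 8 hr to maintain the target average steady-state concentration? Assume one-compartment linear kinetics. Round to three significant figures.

391 mg

CL = 30.3 mL/min = 30.3 × 0.06 = 1.818 L/h
Patient clearance = 0.63 × 1.818 = 1.145 L/h
At steady state, dose per interval replaces the amount cleared in that interval: S·D/τ = CL·Css.
D = CL × Css × τ / S = 1.145 × 35 × 8 / 0.82 = 391.0 mg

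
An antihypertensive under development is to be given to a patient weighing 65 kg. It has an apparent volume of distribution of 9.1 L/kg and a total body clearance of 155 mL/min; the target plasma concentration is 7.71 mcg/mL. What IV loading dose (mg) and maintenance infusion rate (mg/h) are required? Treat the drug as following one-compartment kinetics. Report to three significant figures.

Vd = 9.1 L/kg × 65 kg = 591.5 L
Loading dose = Vd × C = 591.5 × 7.71 = 4560 mg
Convert clearance: 155 mL/min × 60 min/h ÷ 1000 mL/L = 9.300 L/h
Maintenance: replace elimination → rate = CL × Css = 9.300 × 7.71 = 71.70 mg/h

(a) 4560 mg; (b) 71.7 mg/h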